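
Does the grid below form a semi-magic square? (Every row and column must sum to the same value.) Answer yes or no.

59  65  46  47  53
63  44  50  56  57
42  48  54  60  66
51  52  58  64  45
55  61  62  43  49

Row 1: 59 + 65 + 46 + 47 + 53 = 270.
Row 2: 63 + 44 + 50 + 56 + 57 = 270.
Row 3: 42 + 48 + 54 + 60 + 66 = 270.
Row 4: 51 + 52 + 58 + 64 + 45 = 270.
Row 5: 55 + 61 + 62 + 43 + 49 = 270.
Column 1: 59 + 63 + 42 + 51 + 55 = 270.
Column 2: 65 + 44 + 48 + 52 + 61 = 270.
Column 3: 46 + 50 + 54 + 58 + 62 = 270.
Column 4: 47 + 56 + 60 + 64 + 43 = 270.
Column 5: 53 + 57 + 66 + 45 + 49 = 270.
All lines sum to 270.

Yes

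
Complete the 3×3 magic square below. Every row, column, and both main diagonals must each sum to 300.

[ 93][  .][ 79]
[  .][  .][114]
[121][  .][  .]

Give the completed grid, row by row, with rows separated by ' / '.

Using row 1: 93 + 79 + ? → (1,2) = 300 − 172 = 128.
Column 1 needs 300; the known cells sum to 214, so (2,1) = 86.
The remaining cell in column 3 is (3,3) = 300 − 193 = 107.
The remaining cell in main diagonal is (2,2) = 300 − 200 = 100.
Row 3: 121 + 107 + ? = 300, so (3,2) = 72.

93 128 79 / 86 100 114 / 121 72 107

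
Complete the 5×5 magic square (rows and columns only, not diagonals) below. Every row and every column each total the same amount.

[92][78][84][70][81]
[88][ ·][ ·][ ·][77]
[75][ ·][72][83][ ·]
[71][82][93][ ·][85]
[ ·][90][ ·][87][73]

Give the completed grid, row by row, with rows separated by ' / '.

Row 1 is already complete: 92 + 78 + 84 + 70 + 81 = 405, so that is the magic constant.
Row 4: 71 + 82 + 93 + 85 + ? = 405, so (4,4) = 74.
Column 1 must total 405; the given cells sum to 326, so (5,1) = 79.
The remaining cell in column 4 is (2,4) = 405 − 314 = 91.
Using column 5: 81 + 77 + 85 + 73 + ? → (3,5) = 405 − 316 = 89.
Using row 3: 75 + 72 + 83 + 89 + ? → (3,2) = 405 − 319 = 86.
Row 5 must total 405; the given cells sum to 329, so (5,3) = 76.
Column 2 must total 405; the given cells sum to 336, so (2,2) = 69.
From column 3, 405 − (84 + 72 + 93 + 76) gives (2,3) = 80.

92 78 84 70 81 / 88 69 80 91 77 / 75 86 72 83 89 / 71 82 93 74 85 / 79 90 76 87 73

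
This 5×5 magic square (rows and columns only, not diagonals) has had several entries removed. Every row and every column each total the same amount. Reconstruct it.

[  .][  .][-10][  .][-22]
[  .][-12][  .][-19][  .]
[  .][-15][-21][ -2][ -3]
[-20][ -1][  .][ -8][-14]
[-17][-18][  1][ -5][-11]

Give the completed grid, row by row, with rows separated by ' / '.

Row 5 is already complete: -17 + -18 + 1 + -5 + -11 = -50, so that is the magic constant.
Using row 3: -15 + (-21) + (-2) + (-3) + ? → (3,1) = -50 − (-41) = -9.
Row 4 needs -50; the known cells sum to -43, so (4,3) = -7.
The remaining cell in column 2 is (1,2) = -50 − (-46) = -4.
Column 3 needs -50; the known cells sum to -37, so (2,3) = -13.
Using column 4: -19 + (-2) + (-8) + (-5) + ? → (1,4) = -50 − (-34) = -16.
The remaining cell in column 5 is (2,5) = -50 − (-50) = 0.
Row 1 needs -50; the known cells sum to -52, so (1,1) = 2.
Using row 2: -12 + (-13) + (-19) + 0 + ? → (2,1) = -50 − (-44) = -6.

2 -4 -10 -16 -22 / -6 -12 -13 -19 0 / -9 -15 -21 -2 -3 / -20 -1 -7 -8 -14 / -17 -18 1 -5 -11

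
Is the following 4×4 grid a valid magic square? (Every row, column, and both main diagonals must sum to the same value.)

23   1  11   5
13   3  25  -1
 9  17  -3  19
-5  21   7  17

No — row 3 sums to 42 but row 4 sums to 40.

Row 1: 23 + 1 + 11 + 5 = 40.
Row 2: 13 + 3 + 25 + (-1) = 40.
Row 3: 9 + 17 + (-3) + 19 = 42.
Row 4: -5 + 21 + 7 + 17 = 40.
Column 1: 23 + 13 + 9 + (-5) = 40.
Column 2: 1 + 3 + 17 + 21 = 42.
Column 3: 11 + 25 + (-3) + 7 = 40.
Column 4: 5 + (-1) + 19 + 17 = 40.
Main diagonal: 23 + 3 + (-3) + 17 = 40.
Anti-diagonal: 5 + 25 + 17 + (-5) = 42.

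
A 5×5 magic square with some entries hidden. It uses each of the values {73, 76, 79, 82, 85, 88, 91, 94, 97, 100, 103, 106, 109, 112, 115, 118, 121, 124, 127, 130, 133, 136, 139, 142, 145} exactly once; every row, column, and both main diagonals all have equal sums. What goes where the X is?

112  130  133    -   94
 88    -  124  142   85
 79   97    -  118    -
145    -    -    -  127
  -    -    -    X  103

The 25 entries sum to 2725, so each line sums to 2725/5 = 545.
Row 1: 112 + 130 + 133 + 94 + ? = 545, so (1,4) = 76.
From row 2, 545 − (88 + 124 + 142 + 85) gives (2,2) = 106.
From column 1, 545 − (112 + 88 + 79 + 145) gives (5,1) = 121.
Using column 5: 94 + 85 + 127 + 103 + ? → (3,5) = 545 − 409 = 136.
Row 3: 79 + 97 + 118 + 136 + ? = 545, so (3,3) = 115.
Main diagonal must total 545; the given cells sum to 436, so (4,4) = 109.
Anti-diagonal: 94 + 142 + 115 + 121 + ? = 545, so (4,2) = 73.
From row 4, 545 − (145 + 73 + 109 + 127) gives (4,3) = 91.
Column 2 must total 545; the given cells sum to 406, so (5,2) = 139.
The remaining cell in column 3 is (5,3) = 545 − 463 = 82.
Using column 4: 76 + 142 + 118 + 109 + ? → (5,4) = 545 − 445 = 100.

100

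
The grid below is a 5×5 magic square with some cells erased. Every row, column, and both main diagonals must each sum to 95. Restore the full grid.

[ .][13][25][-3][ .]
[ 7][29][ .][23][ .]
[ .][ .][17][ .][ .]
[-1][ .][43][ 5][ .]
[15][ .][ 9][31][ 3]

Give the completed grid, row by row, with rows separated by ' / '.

41 13 25 -3 19 / 7 29 1 23 35 / 33 -5 17 39 11 / -1 21 43 5 27 / 15 37 9 31 3

From row 5, 95 − (15 + 9 + 31 + 3) gives (5,2) = 37.
Column 3 must total 95; the given cells sum to 94, so (2,3) = 1.
Using column 4: -3 + 23 + 5 + 31 + ? → (3,4) = 95 − 56 = 39.
Main diagonal must total 95; the given cells sum to 54, so (1,1) = 41.
The remaining cell in row 1 is (1,5) = 95 − 76 = 19.
Row 2: 7 + 29 + 1 + 23 + ? = 95, so (2,5) = 35.
Column 1: 41 + 7 + (-1) + 15 + ? = 95, so (3,1) = 33.
From anti-diagonal, 95 − (19 + 23 + 17 + 15) gives (4,2) = 21.
The remaining cell in row 4 is (4,5) = 95 − 68 = 27.
From column 2, 95 − (13 + 29 + 21 + 37) gives (3,2) = -5.
Column 5 must total 95; the given cells sum to 84, so (3,5) = 11.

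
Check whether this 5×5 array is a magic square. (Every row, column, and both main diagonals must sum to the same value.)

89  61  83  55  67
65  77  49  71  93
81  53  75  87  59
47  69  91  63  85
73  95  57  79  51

Row 1: 89 + 61 + 83 + 55 + 67 = 355.
Row 2: 65 + 77 + 49 + 71 + 93 = 355.
Row 3: 81 + 53 + 75 + 87 + 59 = 355.
Row 4: 47 + 69 + 91 + 63 + 85 = 355.
Row 5: 73 + 95 + 57 + 79 + 51 = 355.
Column 1: 89 + 65 + 81 + 47 + 73 = 355.
Column 2: 61 + 77 + 53 + 69 + 95 = 355.
Column 3: 83 + 49 + 75 + 91 + 57 = 355.
Column 4: 55 + 71 + 87 + 63 + 79 = 355.
Column 5: 67 + 93 + 59 + 85 + 51 = 355.
Main diagonal: 89 + 77 + 75 + 63 + 51 = 355.
Anti-diagonal: 67 + 71 + 75 + 69 + 73 = 355.
All lines sum to 355.

Yes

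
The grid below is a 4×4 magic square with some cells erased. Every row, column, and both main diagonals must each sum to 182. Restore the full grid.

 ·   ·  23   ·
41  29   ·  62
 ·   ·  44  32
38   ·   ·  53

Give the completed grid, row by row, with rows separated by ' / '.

56 68 23 35 / 41 29 50 62 / 47 59 44 32 / 38 26 65 53

Using row 2: 41 + 29 + 62 + ? → (2,3) = 182 − 132 = 50.
The remaining cell in column 3 is (4,3) = 182 − 117 = 65.
Column 4 needs 182; the known cells sum to 147, so (1,4) = 35.
From main diagonal, 182 − (29 + 44 + 53) gives (1,1) = 56.
From anti-diagonal, 182 − (35 + 50 + 38) gives (3,2) = 59.
Row 1: 56 + 23 + 35 + ? = 182, so (1,2) = 68.
Row 3 must total 182; the given cells sum to 135, so (3,1) = 47.
The remaining cell in row 4 is (4,2) = 182 − 156 = 26.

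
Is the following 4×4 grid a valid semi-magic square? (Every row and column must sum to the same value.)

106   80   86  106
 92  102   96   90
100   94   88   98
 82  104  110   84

No — column 4 sums to 378 but row 4 sums to 380.

Row 1: 106 + 80 + 86 + 106 = 378.
Row 2: 92 + 102 + 96 + 90 = 380.
Row 3: 100 + 94 + 88 + 98 = 380.
Row 4: 82 + 104 + 110 + 84 = 380.
Column 1: 106 + 92 + 100 + 82 = 380.
Column 2: 80 + 102 + 94 + 104 = 380.
Column 3: 86 + 96 + 88 + 110 = 380.
Column 4: 106 + 90 + 98 + 84 = 378.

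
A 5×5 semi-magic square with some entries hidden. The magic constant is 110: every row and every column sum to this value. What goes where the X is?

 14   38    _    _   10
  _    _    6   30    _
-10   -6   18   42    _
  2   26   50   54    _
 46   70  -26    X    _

Row 3 needs 110; the known cells sum to 44, so (3,5) = 66.
Row 4 must total 110; the given cells sum to 132, so (4,5) = -22.
Using column 1: 14 + (-10) + 2 + 46 + ? → (2,1) = 110 − 52 = 58.
The remaining cell in column 2 is (2,2) = 110 − 128 = -18.
Column 3 needs 110; the known cells sum to 48, so (1,3) = 62.
The remaining cell in row 1 is (1,4) = 110 − 124 = -14.
Using row 2: 58 + (-18) + 6 + 30 + ? → (2,5) = 110 − 76 = 34.
The remaining cell in column 4 is (5,4) = 110 − 112 = -2.

-2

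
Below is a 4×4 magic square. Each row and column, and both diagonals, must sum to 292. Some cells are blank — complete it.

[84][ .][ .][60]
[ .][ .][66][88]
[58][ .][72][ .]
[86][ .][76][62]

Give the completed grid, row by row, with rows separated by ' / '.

84 70 78 60 / 64 74 66 88 / 58 80 72 82 / 86 68 76 62

Row 4 must total 292; the given cells sum to 224, so (4,2) = 68.
Using column 1: 84 + 58 + 86 + ? → (2,1) = 292 − 228 = 64.
From column 3, 292 − (66 + 72 + 76) gives (1,3) = 78.
Column 4 needs 292; the known cells sum to 210, so (3,4) = 82.
Main diagonal: 84 + 72 + 62 + ? = 292, so (2,2) = 74.
Anti-diagonal must total 292; the given cells sum to 212, so (3,2) = 80.
Row 1 needs 292; the known cells sum to 222, so (1,2) = 70.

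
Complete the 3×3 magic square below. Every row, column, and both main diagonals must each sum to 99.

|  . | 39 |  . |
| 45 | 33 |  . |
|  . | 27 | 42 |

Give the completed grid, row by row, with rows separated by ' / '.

24 39 36 / 45 33 21 / 30 27 42

Row 2 needs 99; the known cells sum to 78, so (2,3) = 21.
Row 3: 27 + 42 + ? = 99, so (3,1) = 30.
Column 1 must total 99; the given cells sum to 75, so (1,1) = 24.
From column 3, 99 − (21 + 42) gives (1,3) = 36.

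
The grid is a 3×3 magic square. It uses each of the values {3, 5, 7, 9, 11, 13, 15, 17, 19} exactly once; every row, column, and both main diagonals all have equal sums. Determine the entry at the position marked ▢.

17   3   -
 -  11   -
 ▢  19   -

9

The 9 entries sum to 99, so each line sums to 99/3 = 33.
Using row 1: 17 + 3 + ? → (1,3) = 33 − 20 = 13.
Main diagonal: 17 + 11 + ? = 33, so (3,3) = 5.
Anti-diagonal needs 33; the known cells sum to 24, so (3,1) = 9.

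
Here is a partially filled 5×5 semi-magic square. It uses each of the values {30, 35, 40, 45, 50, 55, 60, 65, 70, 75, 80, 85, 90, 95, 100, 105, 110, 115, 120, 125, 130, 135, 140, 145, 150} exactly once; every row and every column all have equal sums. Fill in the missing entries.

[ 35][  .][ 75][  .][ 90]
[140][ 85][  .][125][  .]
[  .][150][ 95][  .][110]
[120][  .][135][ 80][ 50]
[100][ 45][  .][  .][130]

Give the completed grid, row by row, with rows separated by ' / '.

The 25 entries sum to 2250, so each line sums to 2250/5 = 450.
Row 4 must total 450; the given cells sum to 385, so (4,2) = 65.
The remaining cell in column 1 is (3,1) = 450 − 395 = 55.
The remaining cell in column 2 is (1,2) = 450 − 345 = 105.
Column 5 must total 450; the given cells sum to 380, so (2,5) = 70.
Row 1 needs 450; the known cells sum to 305, so (1,4) = 145.
From row 2, 450 − (140 + 85 + 125 + 70) gives (2,3) = 30.
Row 3 must total 450; the given cells sum to 410, so (3,4) = 40.
The remaining cell in column 3 is (5,3) = 450 − 335 = 115.
Using column 4: 145 + 125 + 40 + 80 + ? → (5,4) = 450 − 390 = 60.

35 105 75 145 90 / 140 85 30 125 70 / 55 150 95 40 110 / 120 65 135 80 50 / 100 45 115 60 130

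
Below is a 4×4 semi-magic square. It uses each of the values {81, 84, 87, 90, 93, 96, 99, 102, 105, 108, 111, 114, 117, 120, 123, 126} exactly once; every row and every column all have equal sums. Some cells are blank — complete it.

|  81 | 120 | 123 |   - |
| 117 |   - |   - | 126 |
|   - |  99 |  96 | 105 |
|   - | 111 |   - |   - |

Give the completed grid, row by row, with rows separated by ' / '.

The 16 entries sum to 1656, so each line sums to 1656/4 = 414.
Row 1 needs 414; the known cells sum to 324, so (1,4) = 90.
Using row 3: 99 + 96 + 105 + ? → (3,1) = 414 − 300 = 114.
Using column 1: 81 + 117 + 114 + ? → (4,1) = 414 − 312 = 102.
The remaining cell in column 2 is (2,2) = 414 − 330 = 84.
Column 4 needs 414; the known cells sum to 321, so (4,4) = 93.
The remaining cell in row 2 is (2,3) = 414 − 327 = 87.
Row 4 must total 414; the given cells sum to 306, so (4,3) = 108.

81 120 123 90 / 117 84 87 126 / 114 99 96 105 / 102 111 108 93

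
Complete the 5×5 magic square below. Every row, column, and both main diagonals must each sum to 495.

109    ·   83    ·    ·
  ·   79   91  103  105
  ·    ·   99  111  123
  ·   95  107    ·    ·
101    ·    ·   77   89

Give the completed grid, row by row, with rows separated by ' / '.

Row 2: 79 + 91 + 103 + 105 + ? = 495, so (2,1) = 117.
Column 3 needs 495; the known cells sum to 380, so (5,3) = 115.
Main diagonal needs 495; the known cells sum to 376, so (4,4) = 119.
From anti-diagonal, 495 − (103 + 99 + 95 + 101) gives (1,5) = 97.
From row 5, 495 − (101 + 115 + 77 + 89) gives (5,2) = 113.
Column 4 needs 495; the known cells sum to 410, so (1,4) = 85.
Column 5 needs 495; the known cells sum to 414, so (4,5) = 81.
From row 1, 495 − (109 + 83 + 85 + 97) gives (1,2) = 121.
Row 4: 95 + 107 + 119 + 81 + ? = 495, so (4,1) = 93.
From column 1, 495 − (109 + 117 + 93 + 101) gives (3,1) = 75.
Column 2 must total 495; the given cells sum to 408, so (3,2) = 87.

109 121 83 85 97 / 117 79 91 103 105 / 75 87 99 111 123 / 93 95 107 119 81 / 101 113 115 77 89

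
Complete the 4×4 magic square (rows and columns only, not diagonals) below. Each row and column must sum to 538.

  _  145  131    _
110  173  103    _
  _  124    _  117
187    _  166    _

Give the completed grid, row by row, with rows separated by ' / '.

The remaining cell in row 2 is (2,4) = 538 − 386 = 152.
Column 2 needs 538; the known cells sum to 442, so (4,2) = 96.
The remaining cell in column 3 is (3,3) = 538 − 400 = 138.
The remaining cell in row 3 is (3,1) = 538 − 379 = 159.
Using row 4: 187 + 96 + 166 + ? → (4,4) = 538 − 449 = 89.
Column 1 must total 538; the given cells sum to 456, so (1,1) = 82.
From column 4, 538 − (152 + 117 + 89) gives (1,4) = 180.

82 145 131 180 / 110 173 103 152 / 159 124 138 117 / 187 96 166 89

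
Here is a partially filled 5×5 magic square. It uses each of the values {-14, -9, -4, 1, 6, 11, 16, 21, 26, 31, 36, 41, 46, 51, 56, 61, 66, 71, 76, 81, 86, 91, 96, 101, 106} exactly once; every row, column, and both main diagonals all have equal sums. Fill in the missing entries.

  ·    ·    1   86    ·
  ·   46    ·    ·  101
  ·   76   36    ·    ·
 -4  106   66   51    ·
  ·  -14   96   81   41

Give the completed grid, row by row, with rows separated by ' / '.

56 16 1 86 71 / 61 46 31 -9 101 / 91 76 36 21 6 / -4 106 66 51 11 / 26 -14 96 81 41

The 25 entries sum to 1150, so each line sums to 1150/5 = 230.
The remaining cell in row 4 is (4,5) = 230 − 219 = 11.
The remaining cell in row 5 is (5,1) = 230 − 204 = 26.
From column 2, 230 − (46 + 76 + 106 + (-14)) gives (1,2) = 16.
The remaining cell in column 3 is (2,3) = 230 − 199 = 31.
From main diagonal, 230 − (46 + 36 + 51 + 41) gives (1,1) = 56.
Using row 1: 56 + 16 + 1 + 86 + ? → (1,5) = 230 − 159 = 71.
Column 5 must total 230; the given cells sum to 224, so (3,5) = 6.
Using anti-diagonal: 71 + 36 + 106 + 26 + ? → (2,4) = 230 − 239 = -9.
The remaining cell in row 2 is (2,1) = 230 − 169 = 61.
From column 1, 230 − (56 + 61 + (-4) + 26) gives (3,1) = 91.
The remaining cell in column 4 is (3,4) = 230 − 209 = 21.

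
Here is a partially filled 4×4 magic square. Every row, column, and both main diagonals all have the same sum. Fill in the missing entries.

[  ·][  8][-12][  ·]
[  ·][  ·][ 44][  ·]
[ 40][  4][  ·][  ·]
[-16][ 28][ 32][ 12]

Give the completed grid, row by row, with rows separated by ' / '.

Row 4 is already complete: -16 + 28 + 32 + 12 = 56, so that is the magic constant.
Column 2: 8 + 4 + 28 + ? = 56, so (2,2) = 16.
Using column 3: -12 + 44 + 32 + ? → (3,3) = 56 − 64 = -8.
Main diagonal needs 56; the known cells sum to 20, so (1,1) = 36.
Anti-diagonal must total 56; the given cells sum to 32, so (1,4) = 24.
Row 3 must total 56; the given cells sum to 36, so (3,4) = 20.
From column 1, 56 − (36 + 40 + (-16)) gives (2,1) = -4.
Column 4: 24 + 20 + 12 + ? = 56, so (2,4) = 0.

36 8 -12 24 / -4 16 44 0 / 40 4 -8 20 / -16 28 32 12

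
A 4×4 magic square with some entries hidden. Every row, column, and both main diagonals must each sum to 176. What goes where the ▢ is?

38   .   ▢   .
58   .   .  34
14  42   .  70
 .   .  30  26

74

The remaining cell in row 3 is (3,3) = 176 − 126 = 50.
The remaining cell in column 1 is (4,1) = 176 − 110 = 66.
Column 4 must total 176; the given cells sum to 130, so (1,4) = 46.
Main diagonal needs 176; the known cells sum to 114, so (2,2) = 62.
Anti-diagonal needs 176; the known cells sum to 154, so (2,3) = 22.
Row 4 must total 176; the given cells sum to 122, so (4,2) = 54.
From column 2, 176 − (62 + 42 + 54) gives (1,2) = 18.
The remaining cell in column 3 is (1,3) = 176 − 102 = 74.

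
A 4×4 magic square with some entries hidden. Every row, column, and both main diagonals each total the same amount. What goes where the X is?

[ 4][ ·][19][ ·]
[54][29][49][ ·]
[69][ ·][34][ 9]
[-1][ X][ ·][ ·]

Column 1 is complete and sums to 126; that is the magic constant.
Row 2 needs 126; the known cells sum to 132, so (2,4) = -6.
Using row 3: 69 + 34 + 9 + ? → (3,2) = 126 − 112 = 14.
Column 3 needs 126; the known cells sum to 102, so (4,3) = 24.
Main diagonal must total 126; the given cells sum to 67, so (4,4) = 59.
The remaining cell in anti-diagonal is (1,4) = 126 − 62 = 64.
The remaining cell in row 1 is (1,2) = 126 − 87 = 39.
Row 4: -1 + 24 + 59 + ? = 126, so (4,2) = 44.

44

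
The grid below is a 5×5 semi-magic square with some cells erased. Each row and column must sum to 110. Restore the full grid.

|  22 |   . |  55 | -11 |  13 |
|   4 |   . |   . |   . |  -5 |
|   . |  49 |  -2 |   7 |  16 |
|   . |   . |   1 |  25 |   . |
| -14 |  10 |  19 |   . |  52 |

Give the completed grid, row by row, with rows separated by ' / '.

Using row 1: 22 + 55 + (-11) + 13 + ? → (1,2) = 110 − 79 = 31.
Using row 3: 49 + (-2) + 7 + 16 + ? → (3,1) = 110 − 70 = 40.
Row 5 needs 110; the known cells sum to 67, so (5,4) = 43.
Column 1: 22 + 4 + 40 + (-14) + ? = 110, so (4,1) = 58.
Column 3 must total 110; the given cells sum to 73, so (2,3) = 37.
From column 4, 110 − (-11 + 7 + 25 + 43) gives (2,4) = 46.
From column 5, 110 − (13 + (-5) + 16 + 52) gives (4,5) = 34.
Row 2 must total 110; the given cells sum to 82, so (2,2) = 28.
Using row 4: 58 + 1 + 25 + 34 + ? → (4,2) = 110 − 118 = -8.

22 31 55 -11 13 / 4 28 37 46 -5 / 40 49 -2 7 16 / 58 -8 1 25 34 / -14 10 19 43 52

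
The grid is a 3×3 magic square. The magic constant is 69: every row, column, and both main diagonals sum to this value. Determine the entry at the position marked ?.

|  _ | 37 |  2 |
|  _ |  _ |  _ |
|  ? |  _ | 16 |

Row 1 must total 69; the given cells sum to 39, so (1,1) = 30.
Column 3: 2 + 16 + ? = 69, so (2,3) = 51.
Main diagonal needs 69; the known cells sum to 46, so (2,2) = 23.
The remaining cell in anti-diagonal is (3,1) = 69 − 25 = 44.

44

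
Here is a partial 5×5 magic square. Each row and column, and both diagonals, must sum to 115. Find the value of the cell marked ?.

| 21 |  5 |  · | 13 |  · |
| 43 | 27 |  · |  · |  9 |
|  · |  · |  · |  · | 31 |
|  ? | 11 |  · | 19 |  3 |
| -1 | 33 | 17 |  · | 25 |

37

Using row 5: -1 + 33 + 17 + 25 + ? → (5,4) = 115 − 74 = 41.
Column 2: 5 + 27 + 11 + 33 + ? = 115, so (3,2) = 39.
Using column 5: 9 + 31 + 3 + 25 + ? → (1,5) = 115 − 68 = 47.
Main diagonal: 21 + 27 + 19 + 25 + ? = 115, so (3,3) = 23.
Anti-diagonal: 47 + 23 + 11 + (-1) + ? = 115, so (2,4) = 35.
Row 1: 21 + 5 + 13 + 47 + ? = 115, so (1,3) = 29.
Row 2: 43 + 27 + 35 + 9 + ? = 115, so (2,3) = 1.
The remaining cell in column 3 is (4,3) = 115 − 70 = 45.
Column 4: 13 + 35 + 19 + 41 + ? = 115, so (3,4) = 7.
Row 3 needs 115; the known cells sum to 100, so (3,1) = 15.
Row 4: 11 + 45 + 19 + 3 + ? = 115, so (4,1) = 37.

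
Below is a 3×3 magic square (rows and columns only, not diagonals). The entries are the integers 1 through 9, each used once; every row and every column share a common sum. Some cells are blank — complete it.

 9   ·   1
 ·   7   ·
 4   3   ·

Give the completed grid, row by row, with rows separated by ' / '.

The entries are 1 through 9, which sum to 45, so each line sums to 45/3 = 15.
The remaining cell in row 1 is (1,2) = 15 − 10 = 5.
From row 3, 15 − (4 + 3) gives (3,3) = 8.
Column 1 must total 15; the given cells sum to 13, so (2,1) = 2.
From column 3, 15 − (1 + 8) gives (2,3) = 6.

9 5 1 / 2 7 6 / 4 3 8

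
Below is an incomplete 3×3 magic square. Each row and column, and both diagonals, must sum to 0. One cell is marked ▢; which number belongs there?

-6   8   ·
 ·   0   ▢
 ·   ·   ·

-4

From row 1, 0 − (-6 + 8) gives (1,3) = -2.
From column 2, 0 − (8 + 0) gives (3,2) = -8.
Main diagonal needs 0; the known cells sum to -6, so (3,3) = 6.
Using anti-diagonal: -2 + 0 + ? → (3,1) = 0 − (-2) = 2.
From column 1, 0 − (-6 + 2) gives (2,1) = 4.
The remaining cell in column 3 is (2,3) = 0 − 4 = -4.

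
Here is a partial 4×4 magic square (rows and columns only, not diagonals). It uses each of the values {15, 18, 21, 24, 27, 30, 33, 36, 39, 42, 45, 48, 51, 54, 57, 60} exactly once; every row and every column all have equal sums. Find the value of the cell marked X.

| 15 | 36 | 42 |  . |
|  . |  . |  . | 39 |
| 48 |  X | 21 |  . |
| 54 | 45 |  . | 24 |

51

The 16 entries sum to 600, so each line sums to 600/4 = 150.
Row 1 must total 150; the given cells sum to 93, so (1,4) = 57.
Using row 4: 54 + 45 + 24 + ? → (4,3) = 150 − 123 = 27.
Using column 1: 15 + 48 + 54 + ? → (2,1) = 150 − 117 = 33.
Column 3: 42 + 21 + 27 + ? = 150, so (2,3) = 60.
Column 4: 57 + 39 + 24 + ? = 150, so (3,4) = 30.
Row 2: 33 + 60 + 39 + ? = 150, so (2,2) = 18.
Row 3: 48 + 21 + 30 + ? = 150, so (3,2) = 51.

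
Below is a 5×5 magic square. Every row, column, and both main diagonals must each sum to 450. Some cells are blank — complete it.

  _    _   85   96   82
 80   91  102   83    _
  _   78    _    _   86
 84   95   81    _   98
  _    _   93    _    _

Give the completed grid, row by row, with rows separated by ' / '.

Using row 2: 80 + 91 + 102 + 83 + ? → (2,5) = 450 − 356 = 94.
Row 4: 84 + 95 + 81 + 98 + ? = 450, so (4,4) = 92.
The remaining cell in column 3 is (3,3) = 450 − 361 = 89.
The remaining cell in column 5 is (5,5) = 450 − 360 = 90.
Using main diagonal: 91 + 89 + 92 + 90 + ? → (1,1) = 450 − 362 = 88.
Using anti-diagonal: 82 + 83 + 89 + 95 + ? → (5,1) = 450 − 349 = 101.
Using row 1: 88 + 85 + 96 + 82 + ? → (1,2) = 450 − 351 = 99.
Column 1 needs 450; the known cells sum to 353, so (3,1) = 97.
Column 2 needs 450; the known cells sum to 363, so (5,2) = 87.
Using row 3: 97 + 78 + 89 + 86 + ? → (3,4) = 450 − 350 = 100.
Row 5 needs 450; the known cells sum to 371, so (5,4) = 79.

88 99 85 96 82 / 80 91 102 83 94 / 97 78 89 100 86 / 84 95 81 92 98 / 101 87 93 79 90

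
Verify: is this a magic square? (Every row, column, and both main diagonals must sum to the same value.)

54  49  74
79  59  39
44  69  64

Row 1: 54 + 49 + 74 = 177.
Row 2: 79 + 59 + 39 = 177.
Row 3: 44 + 69 + 64 = 177.
Column 1: 54 + 79 + 44 = 177.
Column 2: 49 + 59 + 69 = 177.
Column 3: 74 + 39 + 64 = 177.
Main diagonal: 54 + 59 + 64 = 177.
Anti-diagonal: 74 + 59 + 44 = 177.
All lines sum to 177.

Yes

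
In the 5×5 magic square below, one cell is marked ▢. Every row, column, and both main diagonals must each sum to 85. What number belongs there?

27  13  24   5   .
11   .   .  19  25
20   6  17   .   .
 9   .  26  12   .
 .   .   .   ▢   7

21

The remaining cell in row 1 is (1,5) = 85 − 69 = 16.
The remaining cell in column 1 is (5,1) = 85 − 67 = 18.
Main diagonal must total 85; the given cells sum to 63, so (2,2) = 22.
The remaining cell in anti-diagonal is (4,2) = 85 − 70 = 15.
Row 2: 11 + 22 + 19 + 25 + ? = 85, so (2,3) = 8.
From row 4, 85 − (9 + 15 + 26 + 12) gives (4,5) = 23.
Column 2 needs 85; the known cells sum to 56, so (5,2) = 29.
From column 3, 85 − (24 + 8 + 17 + 26) gives (5,3) = 10.
Column 5 must total 85; the given cells sum to 71, so (3,5) = 14.
The remaining cell in row 3 is (3,4) = 85 − 57 = 28.
The remaining cell in row 5 is (5,4) = 85 − 64 = 21.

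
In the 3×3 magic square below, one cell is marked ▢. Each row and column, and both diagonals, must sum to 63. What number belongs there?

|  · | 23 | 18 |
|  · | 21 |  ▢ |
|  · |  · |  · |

Row 1 must total 63; the given cells sum to 41, so (1,1) = 22.
Column 2 needs 63; the known cells sum to 44, so (3,2) = 19.
Main diagonal needs 63; the known cells sum to 43, so (3,3) = 20.
Using anti-diagonal: 18 + 21 + ? → (3,1) = 63 − 39 = 24.
Column 1: 22 + 24 + ? = 63, so (2,1) = 17.
Column 3: 18 + 20 + ? = 63, so (2,3) = 25.

25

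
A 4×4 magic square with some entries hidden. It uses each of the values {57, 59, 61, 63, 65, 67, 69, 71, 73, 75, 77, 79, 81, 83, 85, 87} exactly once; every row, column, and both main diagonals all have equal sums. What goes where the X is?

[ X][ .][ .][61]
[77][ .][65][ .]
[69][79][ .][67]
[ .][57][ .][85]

The 16 entries sum to 1152, so each line sums to 1152/4 = 288.
Row 3: 69 + 79 + 67 + ? = 288, so (3,3) = 73.
Column 4 needs 288; the known cells sum to 213, so (2,4) = 75.
Anti-diagonal: 61 + 65 + 79 + ? = 288, so (4,1) = 83.
Row 2 needs 288; the known cells sum to 217, so (2,2) = 71.
Row 4: 83 + 57 + 85 + ? = 288, so (4,3) = 63.
Column 1 must total 288; the given cells sum to 229, so (1,1) = 59.

59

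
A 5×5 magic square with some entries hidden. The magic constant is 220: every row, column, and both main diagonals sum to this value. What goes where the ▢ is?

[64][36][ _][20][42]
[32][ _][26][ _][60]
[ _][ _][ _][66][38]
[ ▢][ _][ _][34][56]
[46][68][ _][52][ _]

28

From row 1, 220 − (64 + 36 + 20 + 42) gives (1,3) = 58.
Using column 4: 20 + 66 + 34 + 52 + ? → (2,4) = 220 − 172 = 48.
Column 5 must total 220; the given cells sum to 196, so (5,5) = 24.
Row 2 must total 220; the given cells sum to 166, so (2,2) = 54.
Row 5 must total 220; the given cells sum to 190, so (5,3) = 30.
Using main diagonal: 64 + 54 + 34 + 24 + ? → (3,3) = 220 − 176 = 44.
Using anti-diagonal: 42 + 48 + 44 + 46 + ? → (4,2) = 220 − 180 = 40.
From column 2, 220 − (36 + 54 + 40 + 68) gives (3,2) = 22.
From column 3, 220 − (58 + 26 + 44 + 30) gives (4,3) = 62.
Row 3 must total 220; the given cells sum to 170, so (3,1) = 50.
From row 4, 220 − (40 + 62 + 34 + 56) gives (4,1) = 28.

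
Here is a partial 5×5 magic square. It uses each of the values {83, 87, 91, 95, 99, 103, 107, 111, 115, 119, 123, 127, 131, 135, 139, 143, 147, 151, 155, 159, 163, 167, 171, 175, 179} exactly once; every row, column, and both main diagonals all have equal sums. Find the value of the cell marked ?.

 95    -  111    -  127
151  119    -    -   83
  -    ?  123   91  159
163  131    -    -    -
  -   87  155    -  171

175

The 25 entries sum to 3275, so each line sums to 3275/5 = 655.
Column 5 needs 655; the known cells sum to 540, so (4,5) = 115.
Main diagonal must total 655; the given cells sum to 508, so (4,4) = 147.
Row 4 must total 655; the given cells sum to 556, so (4,3) = 99.
From column 3, 655 − (111 + 123 + 99 + 155) gives (2,3) = 167.
From row 2, 655 − (151 + 119 + 167 + 83) gives (2,4) = 135.
Anti-diagonal must total 655; the given cells sum to 516, so (5,1) = 139.
The remaining cell in row 5 is (5,4) = 655 − 552 = 103.
Using column 1: 95 + 151 + 163 + 139 + ? → (3,1) = 655 − 548 = 107.
The remaining cell in column 4 is (1,4) = 655 − 476 = 179.
Row 1 needs 655; the known cells sum to 512, so (1,2) = 143.
Row 3 must total 655; the given cells sum to 480, so (3,2) = 175.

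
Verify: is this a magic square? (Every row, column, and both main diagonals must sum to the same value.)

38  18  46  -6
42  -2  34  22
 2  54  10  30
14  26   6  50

Row 1: 38 + 18 + 46 + (-6) = 96.
Row 2: 42 + (-2) + 34 + 22 = 96.
Row 3: 2 + 54 + 10 + 30 = 96.
Row 4: 14 + 26 + 6 + 50 = 96.
Column 1: 38 + 42 + 2 + 14 = 96.
Column 2: 18 + (-2) + 54 + 26 = 96.
Column 3: 46 + 34 + 10 + 6 = 96.
Column 4: -6 + 22 + 30 + 50 = 96.
Main diagonal: 38 + (-2) + 10 + 50 = 96.
Anti-diagonal: -6 + 34 + 54 + 14 = 96.
All lines sum to 96.

Yes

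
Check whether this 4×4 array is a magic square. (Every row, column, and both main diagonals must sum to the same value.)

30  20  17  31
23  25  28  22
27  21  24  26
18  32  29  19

Row 1: 30 + 20 + 17 + 31 = 98.
Row 2: 23 + 25 + 28 + 22 = 98.
Row 3: 27 + 21 + 24 + 26 = 98.
Row 4: 18 + 32 + 29 + 19 = 98.
Column 1: 30 + 23 + 27 + 18 = 98.
Column 2: 20 + 25 + 21 + 32 = 98.
Column 3: 17 + 28 + 24 + 29 = 98.
Column 4: 31 + 22 + 26 + 19 = 98.
Main diagonal: 30 + 25 + 24 + 19 = 98.
Anti-diagonal: 31 + 28 + 21 + 18 = 98.
All lines sum to 98.

Yes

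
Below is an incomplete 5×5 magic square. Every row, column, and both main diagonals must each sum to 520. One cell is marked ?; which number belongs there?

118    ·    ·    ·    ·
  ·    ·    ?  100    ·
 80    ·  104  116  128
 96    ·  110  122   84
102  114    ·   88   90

98

Row 3: 80 + 104 + 116 + 128 + ? = 520, so (3,2) = 92.
From row 4, 520 − (96 + 110 + 122 + 84) gives (4,2) = 108.
Using row 5: 102 + 114 + 88 + 90 + ? → (5,3) = 520 − 394 = 126.
The remaining cell in column 1 is (2,1) = 520 − 396 = 124.
Using column 4: 100 + 116 + 122 + 88 + ? → (1,4) = 520 − 426 = 94.
Main diagonal: 118 + 104 + 122 + 90 + ? = 520, so (2,2) = 86.
Anti-diagonal must total 520; the given cells sum to 414, so (1,5) = 106.
Column 2 must total 520; the given cells sum to 400, so (1,2) = 120.
The remaining cell in column 5 is (2,5) = 520 − 408 = 112.
Using row 1: 118 + 120 + 94 + 106 + ? → (1,3) = 520 − 438 = 82.
Row 2 needs 520; the known cells sum to 422, so (2,3) = 98.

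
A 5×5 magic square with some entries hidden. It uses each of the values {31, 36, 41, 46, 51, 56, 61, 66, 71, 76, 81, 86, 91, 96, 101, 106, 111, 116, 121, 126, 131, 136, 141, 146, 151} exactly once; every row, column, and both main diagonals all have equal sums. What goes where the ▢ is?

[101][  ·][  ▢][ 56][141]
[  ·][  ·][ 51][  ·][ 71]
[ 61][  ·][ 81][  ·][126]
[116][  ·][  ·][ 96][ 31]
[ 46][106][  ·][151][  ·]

The 25 entries sum to 2275, so each line sums to 2275/5 = 455.
Using column 1: 101 + 61 + 116 + 46 + ? → (2,1) = 455 − 324 = 131.
Column 5 must total 455; the given cells sum to 369, so (5,5) = 86.
From main diagonal, 455 − (101 + 81 + 96 + 86) gives (2,2) = 91.
From row 2, 455 − (131 + 91 + 51 + 71) gives (2,4) = 111.
Using row 5: 46 + 106 + 151 + 86 + ? → (5,3) = 455 − 389 = 66.
From column 4, 455 − (56 + 111 + 96 + 151) gives (3,4) = 41.
Anti-diagonal needs 455; the known cells sum to 379, so (4,2) = 76.
Row 3 needs 455; the known cells sum to 309, so (3,2) = 146.
The remaining cell in row 4 is (4,3) = 455 − 319 = 136.
From column 2, 455 − (91 + 146 + 76 + 106) gives (1,2) = 36.
Column 3: 51 + 81 + 136 + 66 + ? = 455, so (1,3) = 121.

121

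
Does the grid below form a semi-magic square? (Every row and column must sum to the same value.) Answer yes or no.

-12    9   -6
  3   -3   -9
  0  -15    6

Yes

Row 1: -12 + 9 + (-6) = -9.
Row 2: 3 + (-3) + (-9) = -9.
Row 3: 0 + (-15) + 6 = -9.
Column 1: -12 + 3 + 0 = -9.
Column 2: 9 + (-3) + (-15) = -9.
Column 3: -6 + (-9) + 6 = -9.
All lines sum to -9.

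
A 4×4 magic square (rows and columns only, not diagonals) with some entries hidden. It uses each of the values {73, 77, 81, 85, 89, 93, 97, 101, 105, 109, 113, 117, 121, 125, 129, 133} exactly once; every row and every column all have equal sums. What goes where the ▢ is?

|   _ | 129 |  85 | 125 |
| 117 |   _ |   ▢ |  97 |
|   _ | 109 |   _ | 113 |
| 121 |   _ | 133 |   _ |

The 16 entries sum to 1648, so each line sums to 1648/4 = 412.
The remaining cell in row 1 is (1,1) = 412 − 339 = 73.
From column 1, 412 − (73 + 117 + 121) gives (3,1) = 101.
The remaining cell in column 4 is (4,4) = 412 − 335 = 77.
Using row 3: 101 + 109 + 113 + ? → (3,3) = 412 − 323 = 89.
Row 4 needs 412; the known cells sum to 331, so (4,2) = 81.
Column 2: 129 + 109 + 81 + ? = 412, so (2,2) = 93.
Column 3: 85 + 89 + 133 + ? = 412, so (2,3) = 105.

105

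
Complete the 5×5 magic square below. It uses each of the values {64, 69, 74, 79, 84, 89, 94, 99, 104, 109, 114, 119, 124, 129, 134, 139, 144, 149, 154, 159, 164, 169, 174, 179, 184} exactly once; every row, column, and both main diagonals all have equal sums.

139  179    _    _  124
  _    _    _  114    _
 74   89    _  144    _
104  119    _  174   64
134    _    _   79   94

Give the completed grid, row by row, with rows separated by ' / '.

The 25 entries sum to 3100, so each line sums to 3100/5 = 620.
The remaining cell in row 4 is (4,3) = 620 − 461 = 159.
Using column 1: 139 + 74 + 104 + 134 + ? → (2,1) = 620 − 451 = 169.
Column 4 needs 620; the known cells sum to 511, so (1,4) = 109.
The remaining cell in anti-diagonal is (3,3) = 620 − 491 = 129.
Row 1 needs 620; the known cells sum to 551, so (1,3) = 69.
Using row 3: 74 + 89 + 129 + 144 + ? → (3,5) = 620 − 436 = 184.
The remaining cell in column 5 is (2,5) = 620 − 466 = 154.
From main diagonal, 620 − (139 + 129 + 174 + 94) gives (2,2) = 84.
Row 2 needs 620; the known cells sum to 521, so (2,3) = 99.
Column 2 needs 620; the known cells sum to 471, so (5,2) = 149.
The remaining cell in column 3 is (5,3) = 620 − 456 = 164.

139 179 69 109 124 / 169 84 99 114 154 / 74 89 129 144 184 / 104 119 159 174 64 / 134 149 164 79 94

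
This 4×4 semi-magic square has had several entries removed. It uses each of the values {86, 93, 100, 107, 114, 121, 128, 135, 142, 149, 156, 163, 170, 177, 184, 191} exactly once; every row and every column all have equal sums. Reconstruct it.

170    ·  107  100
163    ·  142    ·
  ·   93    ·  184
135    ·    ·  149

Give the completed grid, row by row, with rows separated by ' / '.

The 16 entries sum to 2216, so each line sums to 2216/4 = 554.
Row 1 must total 554; the given cells sum to 377, so (1,2) = 177.
Using column 1: 170 + 163 + 135 + ? → (3,1) = 554 − 468 = 86.
Column 4 needs 554; the known cells sum to 433, so (2,4) = 121.
From row 2, 554 − (163 + 142 + 121) gives (2,2) = 128.
Row 3 must total 554; the given cells sum to 363, so (3,3) = 191.
Column 2 must total 554; the given cells sum to 398, so (4,2) = 156.
Column 3 must total 554; the given cells sum to 440, so (4,3) = 114.

170 177 107 100 / 163 128 142 121 / 86 93 191 184 / 135 156 114 149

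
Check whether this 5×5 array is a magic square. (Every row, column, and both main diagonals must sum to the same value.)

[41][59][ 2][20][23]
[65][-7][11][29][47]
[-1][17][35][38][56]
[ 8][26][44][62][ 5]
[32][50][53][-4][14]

Yes

Row 1: 41 + 59 + 2 + 20 + 23 = 145.
Row 2: 65 + (-7) + 11 + 29 + 47 = 145.
Row 3: -1 + 17 + 35 + 38 + 56 = 145.
Row 4: 8 + 26 + 44 + 62 + 5 = 145.
Row 5: 32 + 50 + 53 + (-4) + 14 = 145.
Column 1: 41 + 65 + (-1) + 8 + 32 = 145.
Column 2: 59 + (-7) + 17 + 26 + 50 = 145.
Column 3: 2 + 11 + 35 + 44 + 53 = 145.
Column 4: 20 + 29 + 38 + 62 + (-4) = 145.
Column 5: 23 + 47 + 56 + 5 + 14 = 145.
Main diagonal: 41 + (-7) + 35 + 62 + 14 = 145.
Anti-diagonal: 23 + 29 + 35 + 26 + 32 = 145.
All lines sum to 145.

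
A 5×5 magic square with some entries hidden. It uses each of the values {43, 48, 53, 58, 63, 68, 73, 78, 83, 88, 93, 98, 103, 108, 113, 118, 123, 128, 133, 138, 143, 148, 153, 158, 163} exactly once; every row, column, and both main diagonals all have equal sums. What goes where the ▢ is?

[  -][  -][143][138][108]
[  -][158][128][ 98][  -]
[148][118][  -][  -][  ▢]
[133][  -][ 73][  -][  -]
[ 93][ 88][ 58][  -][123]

The 25 entries sum to 2575, so each line sums to 2575/5 = 515.
Row 5 needs 515; the known cells sum to 362, so (5,4) = 153.
From column 3, 515 − (143 + 128 + 73 + 58) gives (3,3) = 113.
Using anti-diagonal: 108 + 98 + 113 + 93 + ? → (4,2) = 515 − 412 = 103.
Column 2 must total 515; the given cells sum to 467, so (1,2) = 48.
Row 1: 48 + 143 + 138 + 108 + ? = 515, so (1,1) = 78.
Column 1 needs 515; the known cells sum to 452, so (2,1) = 63.
From main diagonal, 515 − (78 + 158 + 113 + 123) gives (4,4) = 43.
Row 2 needs 515; the known cells sum to 447, so (2,5) = 68.
From row 4, 515 − (133 + 103 + 73 + 43) gives (4,5) = 163.
Using column 4: 138 + 98 + 43 + 153 + ? → (3,4) = 515 − 432 = 83.
Column 5: 108 + 68 + 163 + 123 + ? = 515, so (3,5) = 53.

53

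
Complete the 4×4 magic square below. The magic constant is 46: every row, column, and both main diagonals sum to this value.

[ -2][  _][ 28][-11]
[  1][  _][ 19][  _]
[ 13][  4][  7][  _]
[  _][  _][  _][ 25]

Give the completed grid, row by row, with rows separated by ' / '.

From row 1, 46 − (-2 + 28 + (-11)) gives (1,2) = 31.
Row 3 must total 46; the given cells sum to 24, so (3,4) = 22.
Column 1 must total 46; the given cells sum to 12, so (4,1) = 34.
Column 3: 28 + 19 + 7 + ? = 46, so (4,3) = -8.
Column 4: -11 + 22 + 25 + ? = 46, so (2,4) = 10.
Main diagonal: -2 + 7 + 25 + ? = 46, so (2,2) = 16.
Using row 4: 34 + (-8) + 25 + ? → (4,2) = 46 − 51 = -5.

-2 31 28 -11 / 1 16 19 10 / 13 4 7 22 / 34 -5 -8 25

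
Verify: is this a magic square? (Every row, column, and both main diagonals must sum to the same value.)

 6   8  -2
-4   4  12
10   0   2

Yes

Row 1: 6 + 8 + (-2) = 12.
Row 2: -4 + 4 + 12 = 12.
Row 3: 10 + 0 + 2 = 12.
Column 1: 6 + (-4) + 10 = 12.
Column 2: 8 + 4 + 0 = 12.
Column 3: -2 + 12 + 2 = 12.
Main diagonal: 6 + 4 + 2 = 12.
Anti-diagonal: -2 + 4 + 10 = 12.
All lines sum to 12.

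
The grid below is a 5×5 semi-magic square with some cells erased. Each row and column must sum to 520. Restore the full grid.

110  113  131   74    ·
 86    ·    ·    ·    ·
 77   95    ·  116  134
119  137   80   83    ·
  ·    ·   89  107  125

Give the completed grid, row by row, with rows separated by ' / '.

110 113 131 74 92 / 86 104 122 140 68 / 77 95 98 116 134 / 119 137 80 83 101 / 128 71 89 107 125

Row 1 must total 520; the given cells sum to 428, so (1,5) = 92.
Row 3 must total 520; the given cells sum to 422, so (3,3) = 98.
Row 4: 119 + 137 + 80 + 83 + ? = 520, so (4,5) = 101.
The remaining cell in column 1 is (5,1) = 520 − 392 = 128.
Column 3 must total 520; the given cells sum to 398, so (2,3) = 122.
Column 4 needs 520; the known cells sum to 380, so (2,4) = 140.
From column 5, 520 − (92 + 134 + 101 + 125) gives (2,5) = 68.
Row 2 needs 520; the known cells sum to 416, so (2,2) = 104.
Row 5 must total 520; the given cells sum to 449, so (5,2) = 71.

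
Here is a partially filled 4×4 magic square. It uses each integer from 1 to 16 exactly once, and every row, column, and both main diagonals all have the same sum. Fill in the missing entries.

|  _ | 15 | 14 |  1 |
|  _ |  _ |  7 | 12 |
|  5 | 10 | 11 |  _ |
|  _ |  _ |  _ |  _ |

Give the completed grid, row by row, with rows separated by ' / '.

4 15 14 1 / 9 6 7 12 / 5 10 11 8 / 16 3 2 13

The entries are 1 through 16, which sum to 136, so each line sums to 136/4 = 34.
Row 1 must total 34; the given cells sum to 30, so (1,1) = 4.
Row 3 needs 34; the known cells sum to 26, so (3,4) = 8.
Column 3: 14 + 7 + 11 + ? = 34, so (4,3) = 2.
Column 4 must total 34; the given cells sum to 21, so (4,4) = 13.
Using main diagonal: 4 + 11 + 13 + ? → (2,2) = 34 − 28 = 6.
Anti-diagonal: 1 + 7 + 10 + ? = 34, so (4,1) = 16.
Row 2 must total 34; the given cells sum to 25, so (2,1) = 9.
From row 4, 34 − (16 + 2 + 13) gives (4,2) = 3.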